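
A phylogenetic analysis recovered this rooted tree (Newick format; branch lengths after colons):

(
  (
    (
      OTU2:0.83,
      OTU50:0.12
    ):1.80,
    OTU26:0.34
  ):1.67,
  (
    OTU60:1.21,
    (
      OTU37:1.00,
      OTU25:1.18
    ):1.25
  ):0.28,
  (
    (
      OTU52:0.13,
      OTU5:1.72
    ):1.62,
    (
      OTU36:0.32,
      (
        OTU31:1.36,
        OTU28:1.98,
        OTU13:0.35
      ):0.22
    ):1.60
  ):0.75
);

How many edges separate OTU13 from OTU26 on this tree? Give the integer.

The MRCA of OTU13 and OTU26 is the root of the tree.
From OTU13 up to that node: 4 branches. From OTU26 up to the same node: 2 branches. Total: 4 + 2 = 6.

6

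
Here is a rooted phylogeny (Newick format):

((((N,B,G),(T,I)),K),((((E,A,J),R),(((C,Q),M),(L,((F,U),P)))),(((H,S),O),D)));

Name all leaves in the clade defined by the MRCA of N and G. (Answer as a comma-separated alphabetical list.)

Tracing N: it sits inside (N,B,G).
Tracing G: it sits inside (N,B,G).
The smallest clade enclosing both is (N,B,G); the answer is its 3 terminal taxa in alphabetical order.

B, G, N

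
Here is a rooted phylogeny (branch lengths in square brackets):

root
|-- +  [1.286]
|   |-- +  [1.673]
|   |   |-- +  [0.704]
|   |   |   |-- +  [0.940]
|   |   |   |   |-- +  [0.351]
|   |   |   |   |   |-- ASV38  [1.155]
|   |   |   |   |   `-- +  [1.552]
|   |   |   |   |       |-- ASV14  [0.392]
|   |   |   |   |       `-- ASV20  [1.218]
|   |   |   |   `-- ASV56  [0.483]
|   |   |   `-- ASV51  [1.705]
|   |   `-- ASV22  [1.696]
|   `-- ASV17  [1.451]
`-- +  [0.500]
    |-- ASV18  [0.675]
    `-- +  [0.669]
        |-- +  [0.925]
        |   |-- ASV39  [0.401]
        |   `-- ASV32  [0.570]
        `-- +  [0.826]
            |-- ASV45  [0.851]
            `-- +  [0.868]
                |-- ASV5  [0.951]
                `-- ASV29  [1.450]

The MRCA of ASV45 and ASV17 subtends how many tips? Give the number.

13

The MRCA of ASV45 and ASV17 is the root, so the clade is the entire tree.
That clade contains 13 terminal taxa: ASV14, ASV17, ASV18, ASV20, ASV22, ASV29, ASV32, ASV38, ASV39, ASV45, ASV5, ASV51, ASV56.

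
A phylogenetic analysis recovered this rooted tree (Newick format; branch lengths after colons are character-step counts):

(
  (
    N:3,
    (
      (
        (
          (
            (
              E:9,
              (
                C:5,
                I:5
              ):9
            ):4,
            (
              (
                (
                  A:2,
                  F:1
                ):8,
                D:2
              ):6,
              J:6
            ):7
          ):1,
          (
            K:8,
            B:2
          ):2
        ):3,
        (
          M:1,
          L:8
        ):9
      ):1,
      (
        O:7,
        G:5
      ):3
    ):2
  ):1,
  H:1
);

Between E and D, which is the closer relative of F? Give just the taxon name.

D

The MRCA of F and D subtends ((A,F),D) (3 taxa).
The MRCA of F and E subtends ((E,(C,I)),(((A,F),D),J)) (7 taxa).
The first is nested inside the second, so F shares a more recent common ancestor with D.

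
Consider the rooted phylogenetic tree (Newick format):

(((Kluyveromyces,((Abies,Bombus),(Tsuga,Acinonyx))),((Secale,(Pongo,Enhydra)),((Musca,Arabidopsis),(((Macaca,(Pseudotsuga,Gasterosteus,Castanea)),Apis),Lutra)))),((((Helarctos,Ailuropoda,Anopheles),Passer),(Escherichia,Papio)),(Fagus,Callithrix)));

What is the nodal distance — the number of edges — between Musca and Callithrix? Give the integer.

The MRCA of Musca and Callithrix is the root of the tree.
From Musca up to that node: 5 branches. From Callithrix up to the same node: 3 branches. Total: 5 + 3 = 8.

8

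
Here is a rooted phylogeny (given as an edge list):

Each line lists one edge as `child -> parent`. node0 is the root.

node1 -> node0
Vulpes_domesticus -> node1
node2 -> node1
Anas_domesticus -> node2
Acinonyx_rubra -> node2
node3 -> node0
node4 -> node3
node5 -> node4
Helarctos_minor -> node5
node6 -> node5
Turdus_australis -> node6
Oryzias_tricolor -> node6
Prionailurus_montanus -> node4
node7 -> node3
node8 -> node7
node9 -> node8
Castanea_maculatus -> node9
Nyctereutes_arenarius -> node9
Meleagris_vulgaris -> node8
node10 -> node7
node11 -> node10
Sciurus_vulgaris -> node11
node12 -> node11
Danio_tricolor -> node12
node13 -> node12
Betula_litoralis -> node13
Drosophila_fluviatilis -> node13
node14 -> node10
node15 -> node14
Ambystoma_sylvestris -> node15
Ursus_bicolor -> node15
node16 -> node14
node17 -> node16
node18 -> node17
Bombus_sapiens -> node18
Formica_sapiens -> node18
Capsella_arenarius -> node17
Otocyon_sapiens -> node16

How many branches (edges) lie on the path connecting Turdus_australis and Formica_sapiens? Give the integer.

11

The MRCA of Turdus_australis and Formica_sapiens is the node subtending (((Helarctos_minor,(Turdus_australis,Oryzias_tricolor)),Prionailurus_montanus),(((Castanea_maculatus,Nyctereutes_arenarius),Meleagris_vulgaris),((Sciurus_vulgaris,(Danio_tricolor,(Betula_litoralis,Drosophila_fluviatilis))),((Ambystoma_sylvestris,Ursus_bicolor),(((Bombus_sapiens,Formica_sapiens),Capsella_arenarius),Otocyon_sapiens))))).
From Turdus_australis up to that node: 4 branches. From Formica_sapiens up to the same node: 7 branches. Total: 4 + 7 = 11.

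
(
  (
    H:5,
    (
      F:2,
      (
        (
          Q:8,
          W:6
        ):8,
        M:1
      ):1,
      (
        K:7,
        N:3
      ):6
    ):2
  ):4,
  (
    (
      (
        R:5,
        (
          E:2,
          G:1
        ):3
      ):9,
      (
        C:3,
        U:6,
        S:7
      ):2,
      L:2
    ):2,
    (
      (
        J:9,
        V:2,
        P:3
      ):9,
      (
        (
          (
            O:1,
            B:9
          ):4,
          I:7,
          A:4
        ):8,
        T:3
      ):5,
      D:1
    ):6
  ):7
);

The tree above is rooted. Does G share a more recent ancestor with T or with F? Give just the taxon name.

The MRCA of G and T subtends (((R,(E,G)),(C,U,S),L),((J,V,P),(((O,B),I,A),T),D)) (16 taxa).
The MRCA of G and F is the root, subtending the entire tree (23 taxa).
The first is nested inside the second, so G shares a more recent common ancestor with T.

T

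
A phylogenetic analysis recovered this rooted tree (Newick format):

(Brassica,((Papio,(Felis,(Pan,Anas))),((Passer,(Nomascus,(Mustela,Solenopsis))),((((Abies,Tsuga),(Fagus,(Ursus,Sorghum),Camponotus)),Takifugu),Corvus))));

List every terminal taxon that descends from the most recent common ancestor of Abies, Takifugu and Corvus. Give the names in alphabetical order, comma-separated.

Abies, Camponotus, Corvus, Fagus, Sorghum, Takifugu, Tsuga, Ursus

Tracing Abies: it sits inside (Abies,Tsuga).
Tracing Takifugu: it sits inside (((Abies,Tsuga),(Fagus,(Ursus,Sorghum),Camponotus)),Takifugu).
Tracing Corvus: it sits inside ((((Abies,Tsuga),(Fagus,(Ursus,Sorghum),Camponotus)),Takifugu),Corvus).
The smallest clade enclosing all 3 is ((((Abies,Tsuga),(Fagus,(Ursus,Sorghum),Camponotus)),Takifugu),Corvus); the answer is its 8 terminal taxa in alphabetical order.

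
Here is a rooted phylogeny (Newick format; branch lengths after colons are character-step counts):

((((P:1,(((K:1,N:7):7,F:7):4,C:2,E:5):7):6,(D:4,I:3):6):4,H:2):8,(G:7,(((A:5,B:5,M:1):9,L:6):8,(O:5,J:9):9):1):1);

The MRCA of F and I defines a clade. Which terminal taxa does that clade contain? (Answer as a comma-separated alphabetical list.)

C, D, E, F, I, K, N, P

Tracing F: it sits inside ((K,N),F).
Tracing I: it sits inside (D,I).
The smallest clade enclosing both is ((P,(((K,N),F),C,E)),(D,I)); the answer is its 8 terminal taxa in alphabetical order.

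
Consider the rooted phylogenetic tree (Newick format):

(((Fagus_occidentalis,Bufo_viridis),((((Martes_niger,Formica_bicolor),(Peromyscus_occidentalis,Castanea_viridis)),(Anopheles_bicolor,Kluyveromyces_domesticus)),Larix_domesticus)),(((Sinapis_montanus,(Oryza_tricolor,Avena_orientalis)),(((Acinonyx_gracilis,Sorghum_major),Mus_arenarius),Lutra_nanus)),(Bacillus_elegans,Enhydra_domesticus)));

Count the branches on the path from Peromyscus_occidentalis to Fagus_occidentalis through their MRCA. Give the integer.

7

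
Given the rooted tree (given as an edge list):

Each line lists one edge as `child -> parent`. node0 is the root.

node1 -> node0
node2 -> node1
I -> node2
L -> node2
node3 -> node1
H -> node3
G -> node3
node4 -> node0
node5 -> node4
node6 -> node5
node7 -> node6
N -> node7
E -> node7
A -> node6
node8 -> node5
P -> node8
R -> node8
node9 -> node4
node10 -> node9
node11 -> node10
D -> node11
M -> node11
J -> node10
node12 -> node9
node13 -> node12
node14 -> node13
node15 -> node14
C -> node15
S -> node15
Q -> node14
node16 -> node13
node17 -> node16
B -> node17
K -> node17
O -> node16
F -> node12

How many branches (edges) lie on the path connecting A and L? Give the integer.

The MRCA of A and L is the root of the tree.
From A up to that node: 4 branches. From L up to the same node: 3 branches. Total: 4 + 3 = 7.

7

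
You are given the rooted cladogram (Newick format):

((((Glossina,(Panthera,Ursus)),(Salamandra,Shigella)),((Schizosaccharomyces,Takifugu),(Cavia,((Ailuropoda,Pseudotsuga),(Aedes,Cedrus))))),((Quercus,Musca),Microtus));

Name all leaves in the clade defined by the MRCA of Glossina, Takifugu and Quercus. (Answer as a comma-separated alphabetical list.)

Tracing Glossina: it sits inside (Glossina,(Panthera,Ursus)).
Tracing Takifugu: it sits inside (Schizosaccharomyces,Takifugu).
Tracing Quercus: it sits inside (Quercus,Musca).
The smallest clade enclosing all 3 is the whole tree (their MRCA is the root), so the answer is all 15 tips in alphabetical order.

Aedes, Ailuropoda, Cavia, Cedrus, Glossina, Microtus, Musca, Panthera, Pseudotsuga, Quercus, Salamandra, Schizosaccharomyces, Shigella, Takifugu, Ursus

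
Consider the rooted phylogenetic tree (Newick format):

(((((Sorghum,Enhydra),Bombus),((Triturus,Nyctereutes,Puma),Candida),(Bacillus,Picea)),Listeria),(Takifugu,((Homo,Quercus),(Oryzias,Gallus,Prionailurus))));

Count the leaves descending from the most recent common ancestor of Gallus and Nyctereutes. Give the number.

16

The MRCA of Gallus and Nyctereutes is the root, so the clade is the entire tree.
That clade contains 16 terminal taxa: Bacillus, Bombus, Candida, Enhydra, Gallus, Homo, Listeria, Nyctereutes, Oryzias, Picea, Prionailurus, Puma, Quercus, Sorghum, Takifugu, Triturus.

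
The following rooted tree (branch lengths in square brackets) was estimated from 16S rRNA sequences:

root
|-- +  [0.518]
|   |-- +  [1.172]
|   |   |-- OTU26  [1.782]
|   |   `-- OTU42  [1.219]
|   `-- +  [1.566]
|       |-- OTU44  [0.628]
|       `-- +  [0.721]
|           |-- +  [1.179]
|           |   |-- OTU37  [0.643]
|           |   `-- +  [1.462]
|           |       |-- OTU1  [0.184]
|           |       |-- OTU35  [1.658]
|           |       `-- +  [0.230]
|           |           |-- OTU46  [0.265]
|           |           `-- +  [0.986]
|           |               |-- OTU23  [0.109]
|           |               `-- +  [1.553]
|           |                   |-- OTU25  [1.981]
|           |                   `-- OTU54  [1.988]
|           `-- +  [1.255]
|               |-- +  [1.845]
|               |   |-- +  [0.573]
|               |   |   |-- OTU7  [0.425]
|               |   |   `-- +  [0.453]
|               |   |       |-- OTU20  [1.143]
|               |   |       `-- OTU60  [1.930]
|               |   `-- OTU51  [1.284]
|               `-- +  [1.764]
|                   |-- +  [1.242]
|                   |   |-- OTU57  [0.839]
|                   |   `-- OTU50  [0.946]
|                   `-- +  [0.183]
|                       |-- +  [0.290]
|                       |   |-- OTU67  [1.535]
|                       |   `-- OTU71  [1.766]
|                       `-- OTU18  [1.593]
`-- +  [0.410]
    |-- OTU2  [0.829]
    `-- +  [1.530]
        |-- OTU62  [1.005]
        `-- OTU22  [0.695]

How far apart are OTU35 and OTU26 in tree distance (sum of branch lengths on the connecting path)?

9.540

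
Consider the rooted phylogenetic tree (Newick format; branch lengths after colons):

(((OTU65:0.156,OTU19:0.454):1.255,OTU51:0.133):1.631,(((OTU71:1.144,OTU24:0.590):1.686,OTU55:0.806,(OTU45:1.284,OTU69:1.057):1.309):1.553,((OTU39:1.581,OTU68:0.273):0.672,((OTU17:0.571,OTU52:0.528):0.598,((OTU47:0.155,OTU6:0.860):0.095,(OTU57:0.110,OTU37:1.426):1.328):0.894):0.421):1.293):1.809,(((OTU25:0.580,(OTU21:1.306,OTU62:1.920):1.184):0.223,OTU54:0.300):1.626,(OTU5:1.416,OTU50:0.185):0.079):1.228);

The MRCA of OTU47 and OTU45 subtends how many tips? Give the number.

13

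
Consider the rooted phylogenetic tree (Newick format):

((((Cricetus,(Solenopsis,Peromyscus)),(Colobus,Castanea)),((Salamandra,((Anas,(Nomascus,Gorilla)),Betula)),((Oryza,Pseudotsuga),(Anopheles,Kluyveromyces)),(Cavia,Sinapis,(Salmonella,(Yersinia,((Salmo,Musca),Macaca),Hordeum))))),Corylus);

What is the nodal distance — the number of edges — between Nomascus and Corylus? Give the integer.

8

The MRCA of Nomascus and Corylus is the root of the tree.
From Nomascus up to that node: 7 branches. From Corylus up to the same node: 1 branch. Total: 7 + 1 = 8.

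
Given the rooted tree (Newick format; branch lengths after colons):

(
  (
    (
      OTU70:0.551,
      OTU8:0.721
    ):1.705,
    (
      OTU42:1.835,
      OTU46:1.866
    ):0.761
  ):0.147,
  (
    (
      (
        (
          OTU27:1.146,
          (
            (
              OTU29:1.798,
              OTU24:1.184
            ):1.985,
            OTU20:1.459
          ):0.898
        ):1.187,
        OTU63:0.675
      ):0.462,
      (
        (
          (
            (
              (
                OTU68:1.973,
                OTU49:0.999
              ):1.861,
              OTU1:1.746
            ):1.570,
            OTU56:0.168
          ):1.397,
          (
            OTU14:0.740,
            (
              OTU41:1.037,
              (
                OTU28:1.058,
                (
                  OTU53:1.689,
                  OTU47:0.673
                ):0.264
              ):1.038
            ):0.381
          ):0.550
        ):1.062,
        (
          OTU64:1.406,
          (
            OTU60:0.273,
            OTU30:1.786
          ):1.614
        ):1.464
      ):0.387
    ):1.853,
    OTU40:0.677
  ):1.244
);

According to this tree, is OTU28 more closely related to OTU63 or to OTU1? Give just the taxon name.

The MRCA of OTU28 and OTU1 subtends ((((OTU68,OTU49),OTU1),OTU56),(OTU14,(OTU41,(OTU28,(OTU53,OTU47))))) (9 taxa).
The MRCA of OTU28 and OTU63 subtends (((OTU27,((OTU29,OTU24),OTU20)),OTU63),(((((OTU68,OTU49),OTU1),OTU56),(OTU14,(OTU41,(OTU28,(OTU53,OTU47))))),(OTU64,(OTU60,OTU30)))) (17 taxa).
The first is nested inside the second, so OTU28 shares a more recent common ancestor with OTU1.

OTU1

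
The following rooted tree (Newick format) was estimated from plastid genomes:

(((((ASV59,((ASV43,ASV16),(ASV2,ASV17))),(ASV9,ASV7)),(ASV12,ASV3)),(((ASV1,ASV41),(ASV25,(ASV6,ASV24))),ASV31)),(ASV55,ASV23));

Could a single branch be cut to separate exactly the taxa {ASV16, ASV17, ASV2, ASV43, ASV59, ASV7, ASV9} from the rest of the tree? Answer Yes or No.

The most recent common ancestor of these taxa subtends ((ASV59,((ASV43,ASV16),(ASV2,ASV17))),(ASV9,ASV7)).
That clade has exactly 7 tips — every listed taxon and nothing else — so the group is monophyletic.

Yes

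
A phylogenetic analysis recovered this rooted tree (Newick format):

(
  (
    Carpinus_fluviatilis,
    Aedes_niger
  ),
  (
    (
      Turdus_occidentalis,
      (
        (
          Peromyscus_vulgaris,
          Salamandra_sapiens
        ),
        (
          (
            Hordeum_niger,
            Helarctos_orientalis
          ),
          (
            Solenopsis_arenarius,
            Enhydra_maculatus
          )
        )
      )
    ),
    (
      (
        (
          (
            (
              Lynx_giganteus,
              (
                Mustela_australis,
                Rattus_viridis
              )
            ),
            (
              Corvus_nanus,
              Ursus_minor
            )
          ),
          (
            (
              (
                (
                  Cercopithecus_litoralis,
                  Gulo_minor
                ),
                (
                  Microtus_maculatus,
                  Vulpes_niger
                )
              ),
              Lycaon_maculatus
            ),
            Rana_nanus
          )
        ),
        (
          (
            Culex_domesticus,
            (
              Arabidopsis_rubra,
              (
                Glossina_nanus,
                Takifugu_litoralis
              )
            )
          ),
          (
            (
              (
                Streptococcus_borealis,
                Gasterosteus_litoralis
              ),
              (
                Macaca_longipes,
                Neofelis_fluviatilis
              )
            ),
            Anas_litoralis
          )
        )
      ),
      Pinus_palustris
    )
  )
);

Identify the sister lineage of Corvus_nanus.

Corvus_nanus attaches to the tree at the node subtending (Corvus_nanus,Ursus_minor).
The other lineage descending from that same node — the sister group — is the single tip Ursus_minor.

Ursus_minor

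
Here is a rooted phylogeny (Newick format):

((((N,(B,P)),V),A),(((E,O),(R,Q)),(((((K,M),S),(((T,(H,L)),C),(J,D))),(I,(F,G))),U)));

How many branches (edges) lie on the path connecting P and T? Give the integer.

The MRCA of P and T is the root of the tree.
From P up to that node: 5 branches. From T up to the same node: 8 branches. Total: 5 + 8 = 13.

13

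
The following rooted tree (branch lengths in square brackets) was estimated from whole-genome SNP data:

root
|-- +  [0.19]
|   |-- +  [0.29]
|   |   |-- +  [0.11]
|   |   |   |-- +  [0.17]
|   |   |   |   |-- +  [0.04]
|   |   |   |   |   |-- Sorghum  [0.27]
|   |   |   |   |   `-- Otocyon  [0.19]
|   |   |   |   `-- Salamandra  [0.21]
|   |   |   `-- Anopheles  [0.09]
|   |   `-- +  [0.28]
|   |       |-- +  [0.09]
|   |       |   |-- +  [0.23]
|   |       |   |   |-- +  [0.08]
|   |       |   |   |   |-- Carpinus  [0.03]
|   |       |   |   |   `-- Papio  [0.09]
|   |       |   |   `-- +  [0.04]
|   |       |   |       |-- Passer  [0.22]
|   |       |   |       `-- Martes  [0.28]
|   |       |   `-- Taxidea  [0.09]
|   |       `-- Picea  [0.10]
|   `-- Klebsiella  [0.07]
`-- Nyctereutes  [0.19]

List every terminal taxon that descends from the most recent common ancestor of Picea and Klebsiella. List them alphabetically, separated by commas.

Tracing Picea: it sits inside ((((Carpinus,Papio),(Passer,Martes)),Taxidea),Picea).
Tracing Klebsiella: it sits inside (((((Sorghum,Otocyon),Salamandra),Anopheles),((((Carpinus,Papio),(Passer,Martes)),Taxidea),Picea)),Klebsiella).
The smallest clade enclosing both is (((((Sorghum,Otocyon),Salamandra),Anopheles),((((Carpinus,Papio),(Passer,Martes)),Taxidea),Picea)),Klebsiella); the answer is its 11 terminal taxa in alphabetical order.

Anopheles, Carpinus, Klebsiella, Martes, Otocyon, Papio, Passer, Picea, Salamandra, Sorghum, Taxidea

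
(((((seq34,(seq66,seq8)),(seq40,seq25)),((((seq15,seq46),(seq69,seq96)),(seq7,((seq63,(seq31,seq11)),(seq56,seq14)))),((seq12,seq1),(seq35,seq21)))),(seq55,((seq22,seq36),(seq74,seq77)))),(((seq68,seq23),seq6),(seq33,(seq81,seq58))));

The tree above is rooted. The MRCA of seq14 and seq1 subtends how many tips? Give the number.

The MRCA of seq14 and seq1 is the node subtending ((((seq15,seq46),(seq69,seq96)),(seq7,((seq63,(seq31,seq11)),(seq56,seq14)))),((seq12,seq1),(seq35,seq21))).
That clade contains 14 terminal taxa: seq1, seq11, seq12, seq14, seq15, seq21, seq31, seq35, seq46, seq56, seq63, seq69, seq7, seq96.

14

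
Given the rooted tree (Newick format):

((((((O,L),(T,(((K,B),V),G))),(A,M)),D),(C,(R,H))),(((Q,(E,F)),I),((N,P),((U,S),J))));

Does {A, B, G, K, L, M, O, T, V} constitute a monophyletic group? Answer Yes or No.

Yes

The most recent common ancestor of these taxa subtends (((O,L),(T,(((K,B),V),G))),(A,M)).
That clade has exactly 9 tips — every listed taxon and nothing else — so the group is monophyletic.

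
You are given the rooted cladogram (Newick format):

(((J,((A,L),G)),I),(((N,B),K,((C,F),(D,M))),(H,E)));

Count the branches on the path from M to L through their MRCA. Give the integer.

10

The MRCA of M and L is the root of the tree.
From M up to that node: 5 branches. From L up to the same node: 5 branches. Total: 5 + 5 = 10.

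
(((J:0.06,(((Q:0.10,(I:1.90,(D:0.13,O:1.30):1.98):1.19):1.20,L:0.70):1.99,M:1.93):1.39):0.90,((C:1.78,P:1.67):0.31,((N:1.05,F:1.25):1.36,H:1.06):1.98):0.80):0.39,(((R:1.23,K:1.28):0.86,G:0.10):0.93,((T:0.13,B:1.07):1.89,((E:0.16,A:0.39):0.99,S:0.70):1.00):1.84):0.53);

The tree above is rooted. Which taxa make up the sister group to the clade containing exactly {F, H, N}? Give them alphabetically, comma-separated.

The clade containing exactly {F, H, N} attaches to the tree at the node subtending ((C,P),((N,F),H)).
The other lineage descending from that same node — the sister group — is (C,P); its 2 tips in alphabetical order are the answer.

C, P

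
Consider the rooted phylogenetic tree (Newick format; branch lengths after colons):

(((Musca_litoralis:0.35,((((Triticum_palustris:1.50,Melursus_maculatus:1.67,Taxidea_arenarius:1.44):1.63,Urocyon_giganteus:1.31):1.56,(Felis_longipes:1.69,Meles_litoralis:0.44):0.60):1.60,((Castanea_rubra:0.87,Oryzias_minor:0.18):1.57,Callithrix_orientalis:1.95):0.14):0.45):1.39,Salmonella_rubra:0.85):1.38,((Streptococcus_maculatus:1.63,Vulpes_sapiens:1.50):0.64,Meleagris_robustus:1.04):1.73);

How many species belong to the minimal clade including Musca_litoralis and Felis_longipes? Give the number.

The MRCA of Musca_litoralis and Felis_longipes is the node subtending (Musca_litoralis,((((Triticum_palustris,Melursus_maculatus,Taxidea_arenarius),Urocyon_giganteus),(Felis_longipes,Meles_litoralis)),((Castanea_rubra,Oryzias_minor),Callithrix_orientalis))).
That clade contains 10 terminal taxa: Callithrix_orientalis, Castanea_rubra, Felis_longipes, Meles_litoralis, Melursus_maculatus, Musca_litoralis, Oryzias_minor, Taxidea_arenarius, Triticum_palustris, Urocyon_giganteus.

10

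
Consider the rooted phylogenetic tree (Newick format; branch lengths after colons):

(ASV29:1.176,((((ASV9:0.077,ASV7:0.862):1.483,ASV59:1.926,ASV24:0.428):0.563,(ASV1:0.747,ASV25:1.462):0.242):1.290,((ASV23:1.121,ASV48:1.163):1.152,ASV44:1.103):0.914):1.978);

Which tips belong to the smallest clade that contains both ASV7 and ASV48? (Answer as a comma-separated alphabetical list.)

ASV1, ASV23, ASV24, ASV25, ASV44, ASV48, ASV59, ASV7, ASV9

Tracing ASV7: it sits inside (ASV9,ASV7).
Tracing ASV48: it sits inside (ASV23,ASV48).
The smallest clade enclosing both is ((((ASV9,ASV7),ASV59,ASV24),(ASV1,ASV25)),((ASV23,ASV48),ASV44)); the answer is its 9 terminal taxa in alphabetical order.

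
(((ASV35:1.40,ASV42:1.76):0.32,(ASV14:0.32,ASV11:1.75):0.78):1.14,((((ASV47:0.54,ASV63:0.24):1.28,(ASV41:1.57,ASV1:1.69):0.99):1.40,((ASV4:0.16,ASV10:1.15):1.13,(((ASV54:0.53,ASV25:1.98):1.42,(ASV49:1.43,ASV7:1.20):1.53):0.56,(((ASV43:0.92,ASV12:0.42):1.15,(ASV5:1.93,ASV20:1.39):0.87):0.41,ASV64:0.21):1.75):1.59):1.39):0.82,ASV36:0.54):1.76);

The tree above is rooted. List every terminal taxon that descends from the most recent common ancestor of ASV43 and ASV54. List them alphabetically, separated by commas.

Tracing ASV43: it sits inside (ASV43,ASV12).
Tracing ASV54: it sits inside (ASV54,ASV25).
The smallest clade enclosing both is (((ASV54,ASV25),(ASV49,ASV7)),(((ASV43,ASV12),(ASV5,ASV20)),ASV64)); the answer is its 9 terminal taxa in alphabetical order.

ASV12, ASV20, ASV25, ASV43, ASV49, ASV5, ASV54, ASV64, ASV7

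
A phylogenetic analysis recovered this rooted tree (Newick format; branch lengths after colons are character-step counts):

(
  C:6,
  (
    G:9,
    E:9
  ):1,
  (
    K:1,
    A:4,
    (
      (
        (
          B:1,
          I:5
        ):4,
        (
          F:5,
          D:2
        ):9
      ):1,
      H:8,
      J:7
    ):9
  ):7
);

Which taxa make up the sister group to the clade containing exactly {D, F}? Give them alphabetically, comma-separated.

B, I

The clade containing exactly {D, F} attaches to the tree at the node subtending ((B,I),(F,D)).
The other lineage descending from that same node — the sister group — is (B,I); its 2 tips in alphabetical order are the answer.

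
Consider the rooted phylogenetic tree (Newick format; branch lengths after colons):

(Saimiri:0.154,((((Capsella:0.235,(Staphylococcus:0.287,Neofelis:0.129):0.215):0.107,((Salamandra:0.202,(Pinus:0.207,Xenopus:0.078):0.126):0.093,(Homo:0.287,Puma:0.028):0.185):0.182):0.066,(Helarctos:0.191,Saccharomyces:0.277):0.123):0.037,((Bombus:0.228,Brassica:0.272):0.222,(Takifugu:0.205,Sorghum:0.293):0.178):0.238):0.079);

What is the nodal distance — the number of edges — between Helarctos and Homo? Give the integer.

6

The MRCA of Helarctos and Homo is the node subtending (((Capsella,(Staphylococcus,Neofelis)),((Salamandra,(Pinus,Xenopus)),(Homo,Puma))),(Helarctos,Saccharomyces)).
From Helarctos up to that node: 2 branches. From Homo up to the same node: 4 branches. Total: 2 + 4 = 6.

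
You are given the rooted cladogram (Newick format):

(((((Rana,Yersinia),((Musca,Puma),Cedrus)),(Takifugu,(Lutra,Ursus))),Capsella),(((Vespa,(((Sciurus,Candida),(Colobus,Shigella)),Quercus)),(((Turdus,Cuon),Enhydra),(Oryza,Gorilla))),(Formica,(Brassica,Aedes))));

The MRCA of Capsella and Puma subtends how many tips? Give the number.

9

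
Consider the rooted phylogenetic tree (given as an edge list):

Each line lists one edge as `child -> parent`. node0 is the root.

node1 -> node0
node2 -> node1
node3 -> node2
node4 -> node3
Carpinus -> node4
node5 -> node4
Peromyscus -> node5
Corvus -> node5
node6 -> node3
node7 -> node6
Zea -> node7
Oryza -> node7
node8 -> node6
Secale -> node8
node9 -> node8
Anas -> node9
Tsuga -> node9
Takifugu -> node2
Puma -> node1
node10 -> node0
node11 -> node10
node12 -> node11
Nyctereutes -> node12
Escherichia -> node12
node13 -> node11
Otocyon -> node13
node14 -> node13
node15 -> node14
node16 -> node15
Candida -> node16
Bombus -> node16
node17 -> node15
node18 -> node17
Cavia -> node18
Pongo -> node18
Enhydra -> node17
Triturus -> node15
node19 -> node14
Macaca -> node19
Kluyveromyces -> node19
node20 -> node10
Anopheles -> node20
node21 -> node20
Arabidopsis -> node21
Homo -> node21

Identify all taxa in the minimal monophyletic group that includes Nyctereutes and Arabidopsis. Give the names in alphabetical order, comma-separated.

Anopheles, Arabidopsis, Bombus, Candida, Cavia, Enhydra, Escherichia, Homo, Kluyveromyces, Macaca, Nyctereutes, Otocyon, Pongo, Triturus

Tracing Nyctereutes: it sits inside (Nyctereutes,Escherichia).
Tracing Arabidopsis: it sits inside (Arabidopsis,Homo).
The smallest clade enclosing both is (((Nyctereutes,Escherichia),(Otocyon,(((Candida,Bombus),((Cavia,Pongo),Enhydra),Triturus),(Macaca,Kluyveromyces)))),(Anopheles,(Arabidopsis,Homo))); the answer is its 14 terminal taxa in alphabetical order.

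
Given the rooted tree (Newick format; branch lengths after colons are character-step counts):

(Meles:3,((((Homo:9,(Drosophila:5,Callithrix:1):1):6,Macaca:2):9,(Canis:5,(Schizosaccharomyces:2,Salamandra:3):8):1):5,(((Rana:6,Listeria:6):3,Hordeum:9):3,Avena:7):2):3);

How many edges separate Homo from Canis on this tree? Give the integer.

5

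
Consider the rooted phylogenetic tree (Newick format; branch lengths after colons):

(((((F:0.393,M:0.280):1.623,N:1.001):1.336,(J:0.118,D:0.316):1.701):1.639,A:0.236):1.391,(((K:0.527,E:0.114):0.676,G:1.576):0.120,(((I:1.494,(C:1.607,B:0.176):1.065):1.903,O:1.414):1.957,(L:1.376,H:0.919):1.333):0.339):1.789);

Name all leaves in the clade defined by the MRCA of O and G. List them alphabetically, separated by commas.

Tracing O: it sits inside ((I,(C,B)),O).
Tracing G: it sits inside ((K,E),G).
The smallest clade enclosing both is (((K,E),G),(((I,(C,B)),O),(L,H))); the answer is its 9 terminal taxa in alphabetical order.

B, C, E, G, H, I, K, L, O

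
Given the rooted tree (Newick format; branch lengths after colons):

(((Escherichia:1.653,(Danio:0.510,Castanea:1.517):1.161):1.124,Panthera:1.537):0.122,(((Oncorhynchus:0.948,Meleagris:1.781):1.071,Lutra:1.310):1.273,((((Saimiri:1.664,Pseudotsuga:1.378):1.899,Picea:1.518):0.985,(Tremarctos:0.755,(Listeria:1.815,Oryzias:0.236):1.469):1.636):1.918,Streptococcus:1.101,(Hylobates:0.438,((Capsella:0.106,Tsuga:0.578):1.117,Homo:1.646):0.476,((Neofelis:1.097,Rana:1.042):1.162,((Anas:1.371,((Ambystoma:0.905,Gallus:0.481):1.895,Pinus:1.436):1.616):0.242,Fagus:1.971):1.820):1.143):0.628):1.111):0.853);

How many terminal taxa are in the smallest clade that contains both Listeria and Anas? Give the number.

18

The MRCA of Listeria and Anas is the node subtending ((((Saimiri,Pseudotsuga),Picea),(Tremarctos,(Listeria,Oryzias))),Streptococcus,(Hylobates,((Capsella,Tsuga),Homo),((Neofelis,Rana),((Anas,((Ambystoma,Gallus),Pinus)),Fagus)))).
That clade contains 18 terminal taxa: Ambystoma, Anas, Capsella, Fagus, Gallus, Homo, Hylobates, Listeria, Neofelis, Oryzias, Picea, Pinus, Pseudotsuga, Rana, Saimiri, Streptococcus, Tremarctos, Tsuga.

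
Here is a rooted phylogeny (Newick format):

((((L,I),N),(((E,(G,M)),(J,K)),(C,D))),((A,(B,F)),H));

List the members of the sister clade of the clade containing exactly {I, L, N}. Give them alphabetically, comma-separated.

C, D, E, G, J, K, M

The clade containing exactly {I, L, N} attaches to the tree at the node subtending (((L,I),N),(((E,(G,M)),(J,K)),(C,D))).
The other lineage descending from that same node — the sister group — is (((E,(G,M)),(J,K)),(C,D)); its 7 tips in alphabetical order are the answer.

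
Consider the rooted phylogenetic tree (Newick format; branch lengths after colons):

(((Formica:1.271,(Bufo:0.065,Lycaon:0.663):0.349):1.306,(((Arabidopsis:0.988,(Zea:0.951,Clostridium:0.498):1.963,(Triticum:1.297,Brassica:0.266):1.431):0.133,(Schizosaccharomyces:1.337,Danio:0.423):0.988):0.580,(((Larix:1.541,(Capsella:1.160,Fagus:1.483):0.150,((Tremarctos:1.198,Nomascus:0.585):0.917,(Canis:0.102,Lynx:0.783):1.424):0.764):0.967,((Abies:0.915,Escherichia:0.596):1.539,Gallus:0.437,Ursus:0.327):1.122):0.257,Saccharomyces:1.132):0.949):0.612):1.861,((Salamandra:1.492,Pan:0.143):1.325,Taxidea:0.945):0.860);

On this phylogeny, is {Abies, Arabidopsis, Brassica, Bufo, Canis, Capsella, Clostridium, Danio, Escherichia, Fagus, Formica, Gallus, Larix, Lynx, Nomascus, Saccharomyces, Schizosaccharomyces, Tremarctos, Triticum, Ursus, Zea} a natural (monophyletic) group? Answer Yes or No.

No

The MRCA of the listed taxa subtends ((Formica,(Bufo,Lycaon)),(((Arabidopsis,(Zea,Clostridium),(Triticum,Brassica)),(Schizosaccharomyces,Danio)),(((Larix,(Capsella,Fagus),((Tremarctos,Nomascus),(Canis,Lynx))),((Abies,Escherichia),Gallus,Ursus)),Saccharomyces))).
That clade also contains Lycaon, which is not in the proposed group, so the group is not monophyletic.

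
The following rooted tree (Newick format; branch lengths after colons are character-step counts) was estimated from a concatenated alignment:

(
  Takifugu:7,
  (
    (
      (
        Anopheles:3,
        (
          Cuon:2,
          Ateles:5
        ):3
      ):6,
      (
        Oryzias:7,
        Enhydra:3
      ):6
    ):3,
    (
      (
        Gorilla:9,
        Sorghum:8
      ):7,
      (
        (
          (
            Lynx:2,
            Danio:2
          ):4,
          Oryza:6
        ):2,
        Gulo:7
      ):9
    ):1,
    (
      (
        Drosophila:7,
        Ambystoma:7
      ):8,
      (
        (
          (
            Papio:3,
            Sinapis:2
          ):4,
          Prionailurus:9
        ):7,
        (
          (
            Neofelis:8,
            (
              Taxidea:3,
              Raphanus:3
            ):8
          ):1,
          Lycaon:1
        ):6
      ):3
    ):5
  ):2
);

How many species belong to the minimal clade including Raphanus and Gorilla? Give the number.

20

The MRCA of Raphanus and Gorilla is the node subtending (((Anopheles,(Cuon,Ateles)),(Oryzias,Enhydra)),((Gorilla,Sorghum),(((Lynx,Danio),Oryza),Gulo)),((Drosophila,Ambystoma),(((Papio,Sinapis),Prionailurus),((Neofelis,(Taxidea,Raphanus)),Lycaon)))).
That clade contains 20 terminal taxa: Ambystoma, Anopheles, Ateles, Cuon, Danio, Drosophila, Enhydra, Gorilla, Gulo, Lycaon, Lynx, Neofelis, Oryza, Oryzias, Papio, Prionailurus, Raphanus, Sinapis, Sorghum, Taxidea.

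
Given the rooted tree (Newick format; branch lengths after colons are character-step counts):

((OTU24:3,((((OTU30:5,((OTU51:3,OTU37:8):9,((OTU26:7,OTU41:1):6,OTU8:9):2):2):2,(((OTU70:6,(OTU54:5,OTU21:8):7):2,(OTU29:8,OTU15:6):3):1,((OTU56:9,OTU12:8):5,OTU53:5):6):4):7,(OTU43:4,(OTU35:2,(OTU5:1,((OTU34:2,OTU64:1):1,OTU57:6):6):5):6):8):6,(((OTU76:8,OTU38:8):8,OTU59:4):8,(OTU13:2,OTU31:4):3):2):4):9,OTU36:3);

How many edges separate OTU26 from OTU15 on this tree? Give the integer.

The MRCA of OTU26 and OTU15 is the node subtending ((OTU30,((OTU51,OTU37),((OTU26,OTU41),OTU8))),(((OTU70,(OTU54,OTU21)),(OTU29,OTU15)),((OTU56,OTU12),OTU53))).
From OTU26 up to that node: 5 branches. From OTU15 up to the same node: 4 branches. Total: 5 + 4 = 9.

9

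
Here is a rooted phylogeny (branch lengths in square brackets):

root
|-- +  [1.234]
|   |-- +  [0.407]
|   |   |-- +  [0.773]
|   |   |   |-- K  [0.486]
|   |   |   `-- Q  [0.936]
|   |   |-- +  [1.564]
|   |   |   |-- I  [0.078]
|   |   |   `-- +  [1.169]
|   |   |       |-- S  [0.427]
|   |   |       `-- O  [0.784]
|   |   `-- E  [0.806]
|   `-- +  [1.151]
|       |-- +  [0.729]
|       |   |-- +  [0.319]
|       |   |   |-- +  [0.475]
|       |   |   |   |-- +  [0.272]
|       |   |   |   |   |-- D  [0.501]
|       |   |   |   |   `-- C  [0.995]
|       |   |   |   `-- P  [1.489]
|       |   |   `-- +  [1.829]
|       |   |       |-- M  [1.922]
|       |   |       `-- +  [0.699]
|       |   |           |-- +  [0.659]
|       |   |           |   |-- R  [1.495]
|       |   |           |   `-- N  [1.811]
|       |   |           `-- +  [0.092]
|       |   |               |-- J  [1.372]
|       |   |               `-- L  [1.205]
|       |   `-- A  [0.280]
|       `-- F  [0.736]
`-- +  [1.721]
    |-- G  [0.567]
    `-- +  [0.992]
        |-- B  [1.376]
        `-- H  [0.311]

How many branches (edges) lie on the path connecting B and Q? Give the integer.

7

The MRCA of B and Q is the root of the tree.
From B up to that node: 3 branches. From Q up to the same node: 4 branches. Total: 3 + 4 = 7.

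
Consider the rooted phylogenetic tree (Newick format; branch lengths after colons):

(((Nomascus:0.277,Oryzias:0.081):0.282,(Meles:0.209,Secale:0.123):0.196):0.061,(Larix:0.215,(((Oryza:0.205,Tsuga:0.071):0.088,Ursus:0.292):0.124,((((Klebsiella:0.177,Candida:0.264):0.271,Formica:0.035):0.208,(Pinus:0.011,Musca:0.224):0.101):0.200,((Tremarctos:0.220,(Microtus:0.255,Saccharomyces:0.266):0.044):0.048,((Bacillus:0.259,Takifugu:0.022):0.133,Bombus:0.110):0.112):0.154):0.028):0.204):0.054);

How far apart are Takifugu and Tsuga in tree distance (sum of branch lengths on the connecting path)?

0.732

The path runs Takifugu → … → MRCA → … → Tsuga; the MRCA is the node subtending (((Oryza,Tsuga),Ursus),((((Klebsiella,Candida),Formica),(Pinus,Musca)),((Tremarctos,(Microtus,Saccharomyces)),((Bacillus,Takifugu),Bombus)))).
Branch lengths along that path: 0.022 + 0.133 + 0.112 + 0.154 + 0.028 + 0.124 + 0.088 + 0.071 = 0.732.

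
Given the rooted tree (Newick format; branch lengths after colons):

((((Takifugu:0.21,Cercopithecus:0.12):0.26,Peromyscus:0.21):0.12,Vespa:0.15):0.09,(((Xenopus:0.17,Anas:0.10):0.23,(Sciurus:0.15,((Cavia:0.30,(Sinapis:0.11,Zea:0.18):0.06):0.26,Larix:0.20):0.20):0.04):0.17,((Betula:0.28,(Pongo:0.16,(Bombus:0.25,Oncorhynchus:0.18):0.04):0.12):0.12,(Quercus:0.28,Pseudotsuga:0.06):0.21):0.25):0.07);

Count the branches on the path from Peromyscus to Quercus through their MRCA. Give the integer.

The MRCA of Peromyscus and Quercus is the root of the tree.
From Peromyscus up to that node: 3 branches. From Quercus up to the same node: 4 branches. Total: 3 + 4 = 7.

7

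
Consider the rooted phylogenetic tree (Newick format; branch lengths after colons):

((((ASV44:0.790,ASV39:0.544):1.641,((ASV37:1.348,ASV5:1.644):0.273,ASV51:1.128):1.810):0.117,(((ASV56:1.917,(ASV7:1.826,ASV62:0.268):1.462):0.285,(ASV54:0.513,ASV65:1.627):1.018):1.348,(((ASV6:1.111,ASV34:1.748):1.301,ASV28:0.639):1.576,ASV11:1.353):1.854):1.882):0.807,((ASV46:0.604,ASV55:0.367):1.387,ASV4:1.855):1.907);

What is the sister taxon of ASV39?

ASV39 attaches to the tree at the node subtending (ASV44,ASV39).
The other lineage descending from that same node — the sister group — is the single tip ASV44.

ASV44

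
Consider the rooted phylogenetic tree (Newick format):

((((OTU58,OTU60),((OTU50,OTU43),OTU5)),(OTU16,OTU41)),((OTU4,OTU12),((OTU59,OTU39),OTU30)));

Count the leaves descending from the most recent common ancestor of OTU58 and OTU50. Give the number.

The MRCA of OTU58 and OTU50 is the node subtending ((OTU58,OTU60),((OTU50,OTU43),OTU5)).
That clade contains 5 terminal taxa: OTU43, OTU5, OTU50, OTU58, OTU60.

5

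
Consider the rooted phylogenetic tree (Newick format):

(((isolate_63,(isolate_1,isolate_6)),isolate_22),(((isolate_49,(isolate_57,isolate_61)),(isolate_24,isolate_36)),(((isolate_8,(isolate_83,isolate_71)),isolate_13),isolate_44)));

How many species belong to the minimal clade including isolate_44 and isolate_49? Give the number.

The MRCA of isolate_44 and isolate_49 is the node subtending (((isolate_49,(isolate_57,isolate_61)),(isolate_24,isolate_36)),(((isolate_8,(isolate_83,isolate_71)),isolate_13),isolate_44)).
That clade contains 10 terminal taxa: isolate_13, isolate_24, isolate_36, isolate_44, isolate_49, isolate_57, isolate_61, isolate_71, isolate_8, isolate_83.

10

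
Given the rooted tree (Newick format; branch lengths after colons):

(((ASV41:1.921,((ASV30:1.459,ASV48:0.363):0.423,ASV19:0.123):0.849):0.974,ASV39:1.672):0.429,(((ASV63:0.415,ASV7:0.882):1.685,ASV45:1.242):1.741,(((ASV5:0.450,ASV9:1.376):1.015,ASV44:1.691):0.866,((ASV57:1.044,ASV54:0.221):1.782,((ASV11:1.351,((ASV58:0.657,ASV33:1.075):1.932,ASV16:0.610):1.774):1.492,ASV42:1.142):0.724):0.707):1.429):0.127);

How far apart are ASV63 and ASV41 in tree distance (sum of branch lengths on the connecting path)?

7.292

The path runs ASV63 → … → MRCA → … → ASV41; the MRCA is the root of the tree.
Branch lengths along that path: 0.415 + 1.685 + 1.741 + 0.127 + 0.429 + 0.974 + 1.921 = 7.292.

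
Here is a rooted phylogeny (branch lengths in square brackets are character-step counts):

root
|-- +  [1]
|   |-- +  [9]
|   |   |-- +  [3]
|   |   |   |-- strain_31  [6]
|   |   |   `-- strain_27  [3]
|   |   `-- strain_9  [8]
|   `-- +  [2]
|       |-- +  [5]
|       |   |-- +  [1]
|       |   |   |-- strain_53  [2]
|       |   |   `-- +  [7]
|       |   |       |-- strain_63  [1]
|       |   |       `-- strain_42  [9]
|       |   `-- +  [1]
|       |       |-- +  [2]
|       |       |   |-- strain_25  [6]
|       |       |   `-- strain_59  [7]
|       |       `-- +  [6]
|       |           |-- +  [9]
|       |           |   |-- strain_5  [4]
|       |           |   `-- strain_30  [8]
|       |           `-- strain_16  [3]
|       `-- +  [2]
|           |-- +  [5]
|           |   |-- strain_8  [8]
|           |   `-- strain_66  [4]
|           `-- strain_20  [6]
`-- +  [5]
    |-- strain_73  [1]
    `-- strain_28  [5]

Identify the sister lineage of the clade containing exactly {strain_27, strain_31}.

strain_9

The clade containing exactly {strain_27, strain_31} attaches to the tree at the node subtending ((strain_31,strain_27),strain_9).
The other lineage descending from that same node — the sister group — is the single tip strain_9.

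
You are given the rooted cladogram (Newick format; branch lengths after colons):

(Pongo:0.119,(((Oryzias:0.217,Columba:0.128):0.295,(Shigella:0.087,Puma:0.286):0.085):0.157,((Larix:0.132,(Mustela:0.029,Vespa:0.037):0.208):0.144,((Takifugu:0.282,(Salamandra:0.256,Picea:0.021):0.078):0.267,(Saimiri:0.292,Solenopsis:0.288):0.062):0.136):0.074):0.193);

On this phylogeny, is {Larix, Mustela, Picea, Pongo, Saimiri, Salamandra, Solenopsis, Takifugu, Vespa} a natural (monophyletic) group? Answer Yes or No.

The MRCA of the listed taxa is the root, so the smallest clade containing them is the whole tree.
That clade also contains Columba, Oryzias, Puma, Shigella, which are not in the proposed group, so the group is not monophyletic.

No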